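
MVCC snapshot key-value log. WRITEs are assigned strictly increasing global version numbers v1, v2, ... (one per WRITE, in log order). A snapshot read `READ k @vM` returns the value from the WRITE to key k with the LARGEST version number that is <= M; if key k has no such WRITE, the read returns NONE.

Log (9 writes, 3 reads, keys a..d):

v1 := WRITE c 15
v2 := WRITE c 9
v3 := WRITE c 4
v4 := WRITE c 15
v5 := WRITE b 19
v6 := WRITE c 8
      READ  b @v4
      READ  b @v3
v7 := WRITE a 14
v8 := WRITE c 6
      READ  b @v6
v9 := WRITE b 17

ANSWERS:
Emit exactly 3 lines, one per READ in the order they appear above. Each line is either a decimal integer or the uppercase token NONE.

v1: WRITE c=15  (c history now [(1, 15)])
v2: WRITE c=9  (c history now [(1, 15), (2, 9)])
v3: WRITE c=4  (c history now [(1, 15), (2, 9), (3, 4)])
v4: WRITE c=15  (c history now [(1, 15), (2, 9), (3, 4), (4, 15)])
v5: WRITE b=19  (b history now [(5, 19)])
v6: WRITE c=8  (c history now [(1, 15), (2, 9), (3, 4), (4, 15), (6, 8)])
READ b @v4: history=[(5, 19)] -> no version <= 4 -> NONE
READ b @v3: history=[(5, 19)] -> no version <= 3 -> NONE
v7: WRITE a=14  (a history now [(7, 14)])
v8: WRITE c=6  (c history now [(1, 15), (2, 9), (3, 4), (4, 15), (6, 8), (8, 6)])
READ b @v6: history=[(5, 19)] -> pick v5 -> 19
v9: WRITE b=17  (b history now [(5, 19), (9, 17)])

Answer: NONE
NONE
19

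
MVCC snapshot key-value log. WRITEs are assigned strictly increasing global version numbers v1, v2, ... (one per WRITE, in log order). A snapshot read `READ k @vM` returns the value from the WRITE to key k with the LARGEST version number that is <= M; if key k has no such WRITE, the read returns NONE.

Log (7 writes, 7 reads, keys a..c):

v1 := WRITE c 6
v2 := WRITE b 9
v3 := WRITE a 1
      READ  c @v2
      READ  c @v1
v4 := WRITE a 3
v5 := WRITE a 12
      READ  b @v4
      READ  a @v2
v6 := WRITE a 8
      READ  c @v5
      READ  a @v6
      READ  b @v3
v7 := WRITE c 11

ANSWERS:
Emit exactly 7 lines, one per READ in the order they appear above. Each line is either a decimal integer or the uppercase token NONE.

Answer: 6
6
9
NONE
6
8
9

Derivation:
v1: WRITE c=6  (c history now [(1, 6)])
v2: WRITE b=9  (b history now [(2, 9)])
v3: WRITE a=1  (a history now [(3, 1)])
READ c @v2: history=[(1, 6)] -> pick v1 -> 6
READ c @v1: history=[(1, 6)] -> pick v1 -> 6
v4: WRITE a=3  (a history now [(3, 1), (4, 3)])
v5: WRITE a=12  (a history now [(3, 1), (4, 3), (5, 12)])
READ b @v4: history=[(2, 9)] -> pick v2 -> 9
READ a @v2: history=[(3, 1), (4, 3), (5, 12)] -> no version <= 2 -> NONE
v6: WRITE a=8  (a history now [(3, 1), (4, 3), (5, 12), (6, 8)])
READ c @v5: history=[(1, 6)] -> pick v1 -> 6
READ a @v6: history=[(3, 1), (4, 3), (5, 12), (6, 8)] -> pick v6 -> 8
READ b @v3: history=[(2, 9)] -> pick v2 -> 9
v7: WRITE c=11  (c history now [(1, 6), (7, 11)])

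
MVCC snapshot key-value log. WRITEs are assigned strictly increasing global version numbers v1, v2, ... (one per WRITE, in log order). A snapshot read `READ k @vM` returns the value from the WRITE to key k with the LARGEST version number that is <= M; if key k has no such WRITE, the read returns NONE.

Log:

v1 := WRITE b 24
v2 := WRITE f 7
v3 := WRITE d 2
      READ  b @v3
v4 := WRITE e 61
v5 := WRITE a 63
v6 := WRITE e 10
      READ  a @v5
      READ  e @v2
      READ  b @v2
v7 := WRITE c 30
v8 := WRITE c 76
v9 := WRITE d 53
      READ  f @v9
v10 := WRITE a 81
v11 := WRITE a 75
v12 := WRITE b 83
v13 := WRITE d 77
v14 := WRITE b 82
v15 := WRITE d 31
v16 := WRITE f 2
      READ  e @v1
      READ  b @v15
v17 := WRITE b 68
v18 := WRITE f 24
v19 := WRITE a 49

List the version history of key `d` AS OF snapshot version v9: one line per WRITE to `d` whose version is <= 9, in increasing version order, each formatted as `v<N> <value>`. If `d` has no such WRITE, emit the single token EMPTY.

Answer: v3 2
v9 53

Derivation:
Scan writes for key=d with version <= 9:
  v1 WRITE b 24 -> skip
  v2 WRITE f 7 -> skip
  v3 WRITE d 2 -> keep
  v4 WRITE e 61 -> skip
  v5 WRITE a 63 -> skip
  v6 WRITE e 10 -> skip
  v7 WRITE c 30 -> skip
  v8 WRITE c 76 -> skip
  v9 WRITE d 53 -> keep
  v10 WRITE a 81 -> skip
  v11 WRITE a 75 -> skip
  v12 WRITE b 83 -> skip
  v13 WRITE d 77 -> drop (> snap)
  v14 WRITE b 82 -> skip
  v15 WRITE d 31 -> drop (> snap)
  v16 WRITE f 2 -> skip
  v17 WRITE b 68 -> skip
  v18 WRITE f 24 -> skip
  v19 WRITE a 49 -> skip
Collected: [(3, 2), (9, 53)]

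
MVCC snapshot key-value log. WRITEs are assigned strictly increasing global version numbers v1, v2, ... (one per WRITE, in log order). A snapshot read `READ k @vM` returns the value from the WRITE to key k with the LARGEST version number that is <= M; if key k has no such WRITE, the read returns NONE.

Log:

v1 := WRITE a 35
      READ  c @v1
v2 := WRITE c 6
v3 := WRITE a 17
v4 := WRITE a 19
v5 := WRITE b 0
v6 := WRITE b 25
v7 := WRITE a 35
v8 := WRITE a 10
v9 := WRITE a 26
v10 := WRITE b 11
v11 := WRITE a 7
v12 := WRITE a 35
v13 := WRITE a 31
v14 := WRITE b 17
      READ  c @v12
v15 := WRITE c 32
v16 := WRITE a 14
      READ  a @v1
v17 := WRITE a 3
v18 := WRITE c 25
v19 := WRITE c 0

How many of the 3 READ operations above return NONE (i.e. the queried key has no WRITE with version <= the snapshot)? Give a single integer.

v1: WRITE a=35  (a history now [(1, 35)])
READ c @v1: history=[] -> no version <= 1 -> NONE
v2: WRITE c=6  (c history now [(2, 6)])
v3: WRITE a=17  (a history now [(1, 35), (3, 17)])
v4: WRITE a=19  (a history now [(1, 35), (3, 17), (4, 19)])
v5: WRITE b=0  (b history now [(5, 0)])
v6: WRITE b=25  (b history now [(5, 0), (6, 25)])
v7: WRITE a=35  (a history now [(1, 35), (3, 17), (4, 19), (7, 35)])
v8: WRITE a=10  (a history now [(1, 35), (3, 17), (4, 19), (7, 35), (8, 10)])
v9: WRITE a=26  (a history now [(1, 35), (3, 17), (4, 19), (7, 35), (8, 10), (9, 26)])
v10: WRITE b=11  (b history now [(5, 0), (6, 25), (10, 11)])
v11: WRITE a=7  (a history now [(1, 35), (3, 17), (4, 19), (7, 35), (8, 10), (9, 26), (11, 7)])
v12: WRITE a=35  (a history now [(1, 35), (3, 17), (4, 19), (7, 35), (8, 10), (9, 26), (11, 7), (12, 35)])
v13: WRITE a=31  (a history now [(1, 35), (3, 17), (4, 19), (7, 35), (8, 10), (9, 26), (11, 7), (12, 35), (13, 31)])
v14: WRITE b=17  (b history now [(5, 0), (6, 25), (10, 11), (14, 17)])
READ c @v12: history=[(2, 6)] -> pick v2 -> 6
v15: WRITE c=32  (c history now [(2, 6), (15, 32)])
v16: WRITE a=14  (a history now [(1, 35), (3, 17), (4, 19), (7, 35), (8, 10), (9, 26), (11, 7), (12, 35), (13, 31), (16, 14)])
READ a @v1: history=[(1, 35), (3, 17), (4, 19), (7, 35), (8, 10), (9, 26), (11, 7), (12, 35), (13, 31), (16, 14)] -> pick v1 -> 35
v17: WRITE a=3  (a history now [(1, 35), (3, 17), (4, 19), (7, 35), (8, 10), (9, 26), (11, 7), (12, 35), (13, 31), (16, 14), (17, 3)])
v18: WRITE c=25  (c history now [(2, 6), (15, 32), (18, 25)])
v19: WRITE c=0  (c history now [(2, 6), (15, 32), (18, 25), (19, 0)])
Read results in order: ['NONE', '6', '35']
NONE count = 1

Answer: 1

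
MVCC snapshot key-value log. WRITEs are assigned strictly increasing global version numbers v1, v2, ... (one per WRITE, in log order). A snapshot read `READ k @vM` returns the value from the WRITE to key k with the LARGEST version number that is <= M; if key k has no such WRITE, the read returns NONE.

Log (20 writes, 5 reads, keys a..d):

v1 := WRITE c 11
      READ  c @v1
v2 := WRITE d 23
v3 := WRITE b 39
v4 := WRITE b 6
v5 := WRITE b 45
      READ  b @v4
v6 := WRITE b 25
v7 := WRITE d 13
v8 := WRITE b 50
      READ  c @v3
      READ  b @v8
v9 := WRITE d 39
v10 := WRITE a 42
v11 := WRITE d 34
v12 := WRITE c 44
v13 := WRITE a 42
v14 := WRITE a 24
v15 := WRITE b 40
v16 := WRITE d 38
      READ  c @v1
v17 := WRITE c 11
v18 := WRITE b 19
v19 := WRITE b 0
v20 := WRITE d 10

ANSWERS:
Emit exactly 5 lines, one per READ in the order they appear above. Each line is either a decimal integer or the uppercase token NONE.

Answer: 11
6
11
50
11

Derivation:
v1: WRITE c=11  (c history now [(1, 11)])
READ c @v1: history=[(1, 11)] -> pick v1 -> 11
v2: WRITE d=23  (d history now [(2, 23)])
v3: WRITE b=39  (b history now [(3, 39)])
v4: WRITE b=6  (b history now [(3, 39), (4, 6)])
v5: WRITE b=45  (b history now [(3, 39), (4, 6), (5, 45)])
READ b @v4: history=[(3, 39), (4, 6), (5, 45)] -> pick v4 -> 6
v6: WRITE b=25  (b history now [(3, 39), (4, 6), (5, 45), (6, 25)])
v7: WRITE d=13  (d history now [(2, 23), (7, 13)])
v8: WRITE b=50  (b history now [(3, 39), (4, 6), (5, 45), (6, 25), (8, 50)])
READ c @v3: history=[(1, 11)] -> pick v1 -> 11
READ b @v8: history=[(3, 39), (4, 6), (5, 45), (6, 25), (8, 50)] -> pick v8 -> 50
v9: WRITE d=39  (d history now [(2, 23), (7, 13), (9, 39)])
v10: WRITE a=42  (a history now [(10, 42)])
v11: WRITE d=34  (d history now [(2, 23), (7, 13), (9, 39), (11, 34)])
v12: WRITE c=44  (c history now [(1, 11), (12, 44)])
v13: WRITE a=42  (a history now [(10, 42), (13, 42)])
v14: WRITE a=24  (a history now [(10, 42), (13, 42), (14, 24)])
v15: WRITE b=40  (b history now [(3, 39), (4, 6), (5, 45), (6, 25), (8, 50), (15, 40)])
v16: WRITE d=38  (d history now [(2, 23), (7, 13), (9, 39), (11, 34), (16, 38)])
READ c @v1: history=[(1, 11), (12, 44)] -> pick v1 -> 11
v17: WRITE c=11  (c history now [(1, 11), (12, 44), (17, 11)])
v18: WRITE b=19  (b history now [(3, 39), (4, 6), (5, 45), (6, 25), (8, 50), (15, 40), (18, 19)])
v19: WRITE b=0  (b history now [(3, 39), (4, 6), (5, 45), (6, 25), (8, 50), (15, 40), (18, 19), (19, 0)])
v20: WRITE d=10  (d history now [(2, 23), (7, 13), (9, 39), (11, 34), (16, 38), (20, 10)])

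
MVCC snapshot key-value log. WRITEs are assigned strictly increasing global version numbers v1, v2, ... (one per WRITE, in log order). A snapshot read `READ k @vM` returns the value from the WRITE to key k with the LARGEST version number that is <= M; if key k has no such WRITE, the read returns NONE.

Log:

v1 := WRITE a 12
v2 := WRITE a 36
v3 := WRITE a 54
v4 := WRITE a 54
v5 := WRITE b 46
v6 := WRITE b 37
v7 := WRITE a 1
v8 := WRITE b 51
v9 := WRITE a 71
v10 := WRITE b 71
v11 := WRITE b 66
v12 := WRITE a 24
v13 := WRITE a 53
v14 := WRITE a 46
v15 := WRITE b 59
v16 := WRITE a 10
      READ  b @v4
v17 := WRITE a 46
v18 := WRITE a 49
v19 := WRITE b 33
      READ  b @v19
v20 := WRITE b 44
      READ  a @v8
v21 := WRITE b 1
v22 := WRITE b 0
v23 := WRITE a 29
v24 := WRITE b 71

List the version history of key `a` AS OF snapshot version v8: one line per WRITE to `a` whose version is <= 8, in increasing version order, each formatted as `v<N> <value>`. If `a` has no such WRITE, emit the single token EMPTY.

Scan writes for key=a with version <= 8:
  v1 WRITE a 12 -> keep
  v2 WRITE a 36 -> keep
  v3 WRITE a 54 -> keep
  v4 WRITE a 54 -> keep
  v5 WRITE b 46 -> skip
  v6 WRITE b 37 -> skip
  v7 WRITE a 1 -> keep
  v8 WRITE b 51 -> skip
  v9 WRITE a 71 -> drop (> snap)
  v10 WRITE b 71 -> skip
  v11 WRITE b 66 -> skip
  v12 WRITE a 24 -> drop (> snap)
  v13 WRITE a 53 -> drop (> snap)
  v14 WRITE a 46 -> drop (> snap)
  v15 WRITE b 59 -> skip
  v16 WRITE a 10 -> drop (> snap)
  v17 WRITE a 46 -> drop (> snap)
  v18 WRITE a 49 -> drop (> snap)
  v19 WRITE b 33 -> skip
  v20 WRITE b 44 -> skip
  v21 WRITE b 1 -> skip
  v22 WRITE b 0 -> skip
  v23 WRITE a 29 -> drop (> snap)
  v24 WRITE b 71 -> skip
Collected: [(1, 12), (2, 36), (3, 54), (4, 54), (7, 1)]

Answer: v1 12
v2 36
v3 54
v4 54
v7 1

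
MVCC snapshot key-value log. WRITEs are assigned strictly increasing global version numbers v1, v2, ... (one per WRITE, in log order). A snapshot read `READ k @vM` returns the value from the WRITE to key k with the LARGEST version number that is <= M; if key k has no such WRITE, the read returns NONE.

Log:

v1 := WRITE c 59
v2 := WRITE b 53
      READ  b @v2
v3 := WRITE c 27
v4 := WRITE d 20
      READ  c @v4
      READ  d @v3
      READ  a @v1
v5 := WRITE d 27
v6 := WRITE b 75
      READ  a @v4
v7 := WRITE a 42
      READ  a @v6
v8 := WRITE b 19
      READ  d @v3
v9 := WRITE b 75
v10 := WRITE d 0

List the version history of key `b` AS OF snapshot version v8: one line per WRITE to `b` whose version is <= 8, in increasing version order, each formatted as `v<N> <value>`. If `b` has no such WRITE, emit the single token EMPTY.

Answer: v2 53
v6 75
v8 19

Derivation:
Scan writes for key=b with version <= 8:
  v1 WRITE c 59 -> skip
  v2 WRITE b 53 -> keep
  v3 WRITE c 27 -> skip
  v4 WRITE d 20 -> skip
  v5 WRITE d 27 -> skip
  v6 WRITE b 75 -> keep
  v7 WRITE a 42 -> skip
  v8 WRITE b 19 -> keep
  v9 WRITE b 75 -> drop (> snap)
  v10 WRITE d 0 -> skip
Collected: [(2, 53), (6, 75), (8, 19)]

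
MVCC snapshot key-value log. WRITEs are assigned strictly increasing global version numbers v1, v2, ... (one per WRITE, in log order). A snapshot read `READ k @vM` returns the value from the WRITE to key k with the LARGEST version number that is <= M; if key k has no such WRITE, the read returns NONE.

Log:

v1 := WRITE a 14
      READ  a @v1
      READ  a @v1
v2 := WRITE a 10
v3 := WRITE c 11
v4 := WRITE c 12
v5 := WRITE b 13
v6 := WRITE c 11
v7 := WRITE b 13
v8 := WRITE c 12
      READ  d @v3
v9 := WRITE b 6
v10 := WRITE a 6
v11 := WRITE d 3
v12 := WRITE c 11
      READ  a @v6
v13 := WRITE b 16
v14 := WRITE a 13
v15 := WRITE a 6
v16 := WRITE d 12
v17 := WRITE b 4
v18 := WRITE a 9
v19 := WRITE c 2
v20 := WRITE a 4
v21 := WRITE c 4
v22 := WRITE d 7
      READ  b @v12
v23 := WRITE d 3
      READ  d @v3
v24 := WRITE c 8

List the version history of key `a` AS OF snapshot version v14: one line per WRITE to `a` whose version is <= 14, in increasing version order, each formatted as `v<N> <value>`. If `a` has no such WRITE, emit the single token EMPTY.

Scan writes for key=a with version <= 14:
  v1 WRITE a 14 -> keep
  v2 WRITE a 10 -> keep
  v3 WRITE c 11 -> skip
  v4 WRITE c 12 -> skip
  v5 WRITE b 13 -> skip
  v6 WRITE c 11 -> skip
  v7 WRITE b 13 -> skip
  v8 WRITE c 12 -> skip
  v9 WRITE b 6 -> skip
  v10 WRITE a 6 -> keep
  v11 WRITE d 3 -> skip
  v12 WRITE c 11 -> skip
  v13 WRITE b 16 -> skip
  v14 WRITE a 13 -> keep
  v15 WRITE a 6 -> drop (> snap)
  v16 WRITE d 12 -> skip
  v17 WRITE b 4 -> skip
  v18 WRITE a 9 -> drop (> snap)
  v19 WRITE c 2 -> skip
  v20 WRITE a 4 -> drop (> snap)
  v21 WRITE c 4 -> skip
  v22 WRITE d 7 -> skip
  v23 WRITE d 3 -> skip
  v24 WRITE c 8 -> skip
Collected: [(1, 14), (2, 10), (10, 6), (14, 13)]

Answer: v1 14
v2 10
v10 6
v14 13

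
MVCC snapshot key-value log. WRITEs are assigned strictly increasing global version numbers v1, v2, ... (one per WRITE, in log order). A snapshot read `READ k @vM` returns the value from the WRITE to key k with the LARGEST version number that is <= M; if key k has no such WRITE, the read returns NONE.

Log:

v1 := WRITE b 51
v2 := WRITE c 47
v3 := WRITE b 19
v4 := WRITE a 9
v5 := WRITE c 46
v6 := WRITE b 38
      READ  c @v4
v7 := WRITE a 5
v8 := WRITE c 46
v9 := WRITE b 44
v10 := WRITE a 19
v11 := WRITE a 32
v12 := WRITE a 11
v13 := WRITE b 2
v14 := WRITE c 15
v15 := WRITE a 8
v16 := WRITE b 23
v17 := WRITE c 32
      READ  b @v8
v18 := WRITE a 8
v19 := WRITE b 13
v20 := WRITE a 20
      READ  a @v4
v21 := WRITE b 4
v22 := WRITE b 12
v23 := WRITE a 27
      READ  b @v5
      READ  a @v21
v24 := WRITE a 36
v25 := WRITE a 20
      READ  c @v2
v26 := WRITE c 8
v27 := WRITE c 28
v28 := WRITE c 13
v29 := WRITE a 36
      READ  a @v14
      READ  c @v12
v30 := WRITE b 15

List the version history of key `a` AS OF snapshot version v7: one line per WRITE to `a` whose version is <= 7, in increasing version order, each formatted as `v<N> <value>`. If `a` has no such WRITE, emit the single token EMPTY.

Answer: v4 9
v7 5

Derivation:
Scan writes for key=a with version <= 7:
  v1 WRITE b 51 -> skip
  v2 WRITE c 47 -> skip
  v3 WRITE b 19 -> skip
  v4 WRITE a 9 -> keep
  v5 WRITE c 46 -> skip
  v6 WRITE b 38 -> skip
  v7 WRITE a 5 -> keep
  v8 WRITE c 46 -> skip
  v9 WRITE b 44 -> skip
  v10 WRITE a 19 -> drop (> snap)
  v11 WRITE a 32 -> drop (> snap)
  v12 WRITE a 11 -> drop (> snap)
  v13 WRITE b 2 -> skip
  v14 WRITE c 15 -> skip
  v15 WRITE a 8 -> drop (> snap)
  v16 WRITE b 23 -> skip
  v17 WRITE c 32 -> skip
  v18 WRITE a 8 -> drop (> snap)
  v19 WRITE b 13 -> skip
  v20 WRITE a 20 -> drop (> snap)
  v21 WRITE b 4 -> skip
  v22 WRITE b 12 -> skip
  v23 WRITE a 27 -> drop (> snap)
  v24 WRITE a 36 -> drop (> snap)
  v25 WRITE a 20 -> drop (> snap)
  v26 WRITE c 8 -> skip
  v27 WRITE c 28 -> skip
  v28 WRITE c 13 -> skip
  v29 WRITE a 36 -> drop (> snap)
  v30 WRITE b 15 -> skip
Collected: [(4, 9), (7, 5)]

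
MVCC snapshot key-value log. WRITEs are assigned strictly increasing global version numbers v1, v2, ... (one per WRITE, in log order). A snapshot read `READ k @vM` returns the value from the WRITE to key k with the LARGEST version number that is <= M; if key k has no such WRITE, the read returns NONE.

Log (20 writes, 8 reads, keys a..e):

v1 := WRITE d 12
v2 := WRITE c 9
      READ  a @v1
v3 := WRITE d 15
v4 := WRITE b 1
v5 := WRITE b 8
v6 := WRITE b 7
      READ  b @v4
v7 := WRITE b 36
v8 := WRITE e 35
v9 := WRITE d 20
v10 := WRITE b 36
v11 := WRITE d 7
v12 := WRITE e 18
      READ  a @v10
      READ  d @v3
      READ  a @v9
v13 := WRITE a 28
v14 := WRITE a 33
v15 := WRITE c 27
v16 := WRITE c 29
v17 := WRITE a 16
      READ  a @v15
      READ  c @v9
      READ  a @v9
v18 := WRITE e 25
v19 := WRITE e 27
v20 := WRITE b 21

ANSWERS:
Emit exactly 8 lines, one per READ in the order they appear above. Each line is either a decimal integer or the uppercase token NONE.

v1: WRITE d=12  (d history now [(1, 12)])
v2: WRITE c=9  (c history now [(2, 9)])
READ a @v1: history=[] -> no version <= 1 -> NONE
v3: WRITE d=15  (d history now [(1, 12), (3, 15)])
v4: WRITE b=1  (b history now [(4, 1)])
v5: WRITE b=8  (b history now [(4, 1), (5, 8)])
v6: WRITE b=7  (b history now [(4, 1), (5, 8), (6, 7)])
READ b @v4: history=[(4, 1), (5, 8), (6, 7)] -> pick v4 -> 1
v7: WRITE b=36  (b history now [(4, 1), (5, 8), (6, 7), (7, 36)])
v8: WRITE e=35  (e history now [(8, 35)])
v9: WRITE d=20  (d history now [(1, 12), (3, 15), (9, 20)])
v10: WRITE b=36  (b history now [(4, 1), (5, 8), (6, 7), (7, 36), (10, 36)])
v11: WRITE d=7  (d history now [(1, 12), (3, 15), (9, 20), (11, 7)])
v12: WRITE e=18  (e history now [(8, 35), (12, 18)])
READ a @v10: history=[] -> no version <= 10 -> NONE
READ d @v3: history=[(1, 12), (3, 15), (9, 20), (11, 7)] -> pick v3 -> 15
READ a @v9: history=[] -> no version <= 9 -> NONE
v13: WRITE a=28  (a history now [(13, 28)])
v14: WRITE a=33  (a history now [(13, 28), (14, 33)])
v15: WRITE c=27  (c history now [(2, 9), (15, 27)])
v16: WRITE c=29  (c history now [(2, 9), (15, 27), (16, 29)])
v17: WRITE a=16  (a history now [(13, 28), (14, 33), (17, 16)])
READ a @v15: history=[(13, 28), (14, 33), (17, 16)] -> pick v14 -> 33
READ c @v9: history=[(2, 9), (15, 27), (16, 29)] -> pick v2 -> 9
READ a @v9: history=[(13, 28), (14, 33), (17, 16)] -> no version <= 9 -> NONE
v18: WRITE e=25  (e history now [(8, 35), (12, 18), (18, 25)])
v19: WRITE e=27  (e history now [(8, 35), (12, 18), (18, 25), (19, 27)])
v20: WRITE b=21  (b history now [(4, 1), (5, 8), (6, 7), (7, 36), (10, 36), (20, 21)])

Answer: NONE
1
NONE
15
NONE
33
9
NONE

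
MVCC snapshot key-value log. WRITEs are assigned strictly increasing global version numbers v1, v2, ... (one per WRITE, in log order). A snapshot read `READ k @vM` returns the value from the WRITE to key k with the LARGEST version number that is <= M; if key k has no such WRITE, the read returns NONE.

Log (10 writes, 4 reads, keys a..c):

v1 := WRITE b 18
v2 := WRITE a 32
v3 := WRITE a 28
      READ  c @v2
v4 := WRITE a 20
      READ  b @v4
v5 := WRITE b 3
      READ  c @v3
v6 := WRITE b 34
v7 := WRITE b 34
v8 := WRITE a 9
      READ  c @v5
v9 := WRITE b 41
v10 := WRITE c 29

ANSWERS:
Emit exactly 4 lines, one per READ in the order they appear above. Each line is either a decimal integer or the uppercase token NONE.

v1: WRITE b=18  (b history now [(1, 18)])
v2: WRITE a=32  (a history now [(2, 32)])
v3: WRITE a=28  (a history now [(2, 32), (3, 28)])
READ c @v2: history=[] -> no version <= 2 -> NONE
v4: WRITE a=20  (a history now [(2, 32), (3, 28), (4, 20)])
READ b @v4: history=[(1, 18)] -> pick v1 -> 18
v5: WRITE b=3  (b history now [(1, 18), (5, 3)])
READ c @v3: history=[] -> no version <= 3 -> NONE
v6: WRITE b=34  (b history now [(1, 18), (5, 3), (6, 34)])
v7: WRITE b=34  (b history now [(1, 18), (5, 3), (6, 34), (7, 34)])
v8: WRITE a=9  (a history now [(2, 32), (3, 28), (4, 20), (8, 9)])
READ c @v5: history=[] -> no version <= 5 -> NONE
v9: WRITE b=41  (b history now [(1, 18), (5, 3), (6, 34), (7, 34), (9, 41)])
v10: WRITE c=29  (c history now [(10, 29)])

Answer: NONE
18
NONE
NONE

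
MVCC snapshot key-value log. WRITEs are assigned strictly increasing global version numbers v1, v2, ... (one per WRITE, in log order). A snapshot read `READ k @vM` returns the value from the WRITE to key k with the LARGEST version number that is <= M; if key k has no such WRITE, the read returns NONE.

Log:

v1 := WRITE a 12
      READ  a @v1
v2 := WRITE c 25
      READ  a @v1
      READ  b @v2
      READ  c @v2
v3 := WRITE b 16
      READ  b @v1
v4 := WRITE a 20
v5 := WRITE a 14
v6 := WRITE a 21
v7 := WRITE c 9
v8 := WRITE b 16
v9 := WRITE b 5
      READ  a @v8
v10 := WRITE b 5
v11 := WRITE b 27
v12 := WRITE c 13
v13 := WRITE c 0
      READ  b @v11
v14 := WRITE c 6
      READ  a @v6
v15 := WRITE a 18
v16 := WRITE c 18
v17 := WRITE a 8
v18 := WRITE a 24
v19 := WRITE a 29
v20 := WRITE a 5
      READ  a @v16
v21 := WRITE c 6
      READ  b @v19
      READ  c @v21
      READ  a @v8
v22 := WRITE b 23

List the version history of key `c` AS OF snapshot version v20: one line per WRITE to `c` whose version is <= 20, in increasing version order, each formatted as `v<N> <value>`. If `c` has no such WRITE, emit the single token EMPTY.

Answer: v2 25
v7 9
v12 13
v13 0
v14 6
v16 18

Derivation:
Scan writes for key=c with version <= 20:
  v1 WRITE a 12 -> skip
  v2 WRITE c 25 -> keep
  v3 WRITE b 16 -> skip
  v4 WRITE a 20 -> skip
  v5 WRITE a 14 -> skip
  v6 WRITE a 21 -> skip
  v7 WRITE c 9 -> keep
  v8 WRITE b 16 -> skip
  v9 WRITE b 5 -> skip
  v10 WRITE b 5 -> skip
  v11 WRITE b 27 -> skip
  v12 WRITE c 13 -> keep
  v13 WRITE c 0 -> keep
  v14 WRITE c 6 -> keep
  v15 WRITE a 18 -> skip
  v16 WRITE c 18 -> keep
  v17 WRITE a 8 -> skip
  v18 WRITE a 24 -> skip
  v19 WRITE a 29 -> skip
  v20 WRITE a 5 -> skip
  v21 WRITE c 6 -> drop (> snap)
  v22 WRITE b 23 -> skip
Collected: [(2, 25), (7, 9), (12, 13), (13, 0), (14, 6), (16, 18)]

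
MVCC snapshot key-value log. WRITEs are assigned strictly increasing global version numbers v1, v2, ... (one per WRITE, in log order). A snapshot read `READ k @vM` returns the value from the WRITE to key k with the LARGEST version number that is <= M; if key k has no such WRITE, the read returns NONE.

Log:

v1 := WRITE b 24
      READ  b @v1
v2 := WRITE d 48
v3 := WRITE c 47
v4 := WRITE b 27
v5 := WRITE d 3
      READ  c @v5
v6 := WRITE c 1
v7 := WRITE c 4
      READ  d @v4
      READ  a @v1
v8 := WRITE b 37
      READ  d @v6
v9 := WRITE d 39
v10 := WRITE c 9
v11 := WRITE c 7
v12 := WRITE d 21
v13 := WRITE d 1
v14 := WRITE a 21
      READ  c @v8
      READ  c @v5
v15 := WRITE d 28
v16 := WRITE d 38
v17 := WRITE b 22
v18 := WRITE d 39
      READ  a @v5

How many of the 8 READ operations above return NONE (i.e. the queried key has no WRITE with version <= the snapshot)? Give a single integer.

v1: WRITE b=24  (b history now [(1, 24)])
READ b @v1: history=[(1, 24)] -> pick v1 -> 24
v2: WRITE d=48  (d history now [(2, 48)])
v3: WRITE c=47  (c history now [(3, 47)])
v4: WRITE b=27  (b history now [(1, 24), (4, 27)])
v5: WRITE d=3  (d history now [(2, 48), (5, 3)])
READ c @v5: history=[(3, 47)] -> pick v3 -> 47
v6: WRITE c=1  (c history now [(3, 47), (6, 1)])
v7: WRITE c=4  (c history now [(3, 47), (6, 1), (7, 4)])
READ d @v4: history=[(2, 48), (5, 3)] -> pick v2 -> 48
READ a @v1: history=[] -> no version <= 1 -> NONE
v8: WRITE b=37  (b history now [(1, 24), (4, 27), (8, 37)])
READ d @v6: history=[(2, 48), (5, 3)] -> pick v5 -> 3
v9: WRITE d=39  (d history now [(2, 48), (5, 3), (9, 39)])
v10: WRITE c=9  (c history now [(3, 47), (6, 1), (7, 4), (10, 9)])
v11: WRITE c=7  (c history now [(3, 47), (6, 1), (7, 4), (10, 9), (11, 7)])
v12: WRITE d=21  (d history now [(2, 48), (5, 3), (9, 39), (12, 21)])
v13: WRITE d=1  (d history now [(2, 48), (5, 3), (9, 39), (12, 21), (13, 1)])
v14: WRITE a=21  (a history now [(14, 21)])
READ c @v8: history=[(3, 47), (6, 1), (7, 4), (10, 9), (11, 7)] -> pick v7 -> 4
READ c @v5: history=[(3, 47), (6, 1), (7, 4), (10, 9), (11, 7)] -> pick v3 -> 47
v15: WRITE d=28  (d history now [(2, 48), (5, 3), (9, 39), (12, 21), (13, 1), (15, 28)])
v16: WRITE d=38  (d history now [(2, 48), (5, 3), (9, 39), (12, 21), (13, 1), (15, 28), (16, 38)])
v17: WRITE b=22  (b history now [(1, 24), (4, 27), (8, 37), (17, 22)])
v18: WRITE d=39  (d history now [(2, 48), (5, 3), (9, 39), (12, 21), (13, 1), (15, 28), (16, 38), (18, 39)])
READ a @v5: history=[(14, 21)] -> no version <= 5 -> NONE
Read results in order: ['24', '47', '48', 'NONE', '3', '4', '47', 'NONE']
NONE count = 2

Answer: 2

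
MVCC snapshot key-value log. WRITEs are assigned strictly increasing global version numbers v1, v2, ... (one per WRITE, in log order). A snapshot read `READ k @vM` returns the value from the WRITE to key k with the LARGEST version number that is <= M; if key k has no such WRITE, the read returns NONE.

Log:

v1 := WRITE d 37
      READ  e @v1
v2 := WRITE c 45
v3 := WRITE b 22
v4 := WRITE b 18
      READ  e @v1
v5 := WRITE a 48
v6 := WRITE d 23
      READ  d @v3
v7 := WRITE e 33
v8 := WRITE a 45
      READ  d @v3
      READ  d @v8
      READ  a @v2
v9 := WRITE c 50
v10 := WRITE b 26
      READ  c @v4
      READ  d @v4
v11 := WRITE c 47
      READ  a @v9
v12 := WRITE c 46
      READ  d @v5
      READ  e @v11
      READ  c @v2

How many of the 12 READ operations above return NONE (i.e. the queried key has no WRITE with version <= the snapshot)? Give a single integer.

Answer: 3

Derivation:
v1: WRITE d=37  (d history now [(1, 37)])
READ e @v1: history=[] -> no version <= 1 -> NONE
v2: WRITE c=45  (c history now [(2, 45)])
v3: WRITE b=22  (b history now [(3, 22)])
v4: WRITE b=18  (b history now [(3, 22), (4, 18)])
READ e @v1: history=[] -> no version <= 1 -> NONE
v5: WRITE a=48  (a history now [(5, 48)])
v6: WRITE d=23  (d history now [(1, 37), (6, 23)])
READ d @v3: history=[(1, 37), (6, 23)] -> pick v1 -> 37
v7: WRITE e=33  (e history now [(7, 33)])
v8: WRITE a=45  (a history now [(5, 48), (8, 45)])
READ d @v3: history=[(1, 37), (6, 23)] -> pick v1 -> 37
READ d @v8: history=[(1, 37), (6, 23)] -> pick v6 -> 23
READ a @v2: history=[(5, 48), (8, 45)] -> no version <= 2 -> NONE
v9: WRITE c=50  (c history now [(2, 45), (9, 50)])
v10: WRITE b=26  (b history now [(3, 22), (4, 18), (10, 26)])
READ c @v4: history=[(2, 45), (9, 50)] -> pick v2 -> 45
READ d @v4: history=[(1, 37), (6, 23)] -> pick v1 -> 37
v11: WRITE c=47  (c history now [(2, 45), (9, 50), (11, 47)])
READ a @v9: history=[(5, 48), (8, 45)] -> pick v8 -> 45
v12: WRITE c=46  (c history now [(2, 45), (9, 50), (11, 47), (12, 46)])
READ d @v5: history=[(1, 37), (6, 23)] -> pick v1 -> 37
READ e @v11: history=[(7, 33)] -> pick v7 -> 33
READ c @v2: history=[(2, 45), (9, 50), (11, 47), (12, 46)] -> pick v2 -> 45
Read results in order: ['NONE', 'NONE', '37', '37', '23', 'NONE', '45', '37', '45', '37', '33', '45']
NONE count = 3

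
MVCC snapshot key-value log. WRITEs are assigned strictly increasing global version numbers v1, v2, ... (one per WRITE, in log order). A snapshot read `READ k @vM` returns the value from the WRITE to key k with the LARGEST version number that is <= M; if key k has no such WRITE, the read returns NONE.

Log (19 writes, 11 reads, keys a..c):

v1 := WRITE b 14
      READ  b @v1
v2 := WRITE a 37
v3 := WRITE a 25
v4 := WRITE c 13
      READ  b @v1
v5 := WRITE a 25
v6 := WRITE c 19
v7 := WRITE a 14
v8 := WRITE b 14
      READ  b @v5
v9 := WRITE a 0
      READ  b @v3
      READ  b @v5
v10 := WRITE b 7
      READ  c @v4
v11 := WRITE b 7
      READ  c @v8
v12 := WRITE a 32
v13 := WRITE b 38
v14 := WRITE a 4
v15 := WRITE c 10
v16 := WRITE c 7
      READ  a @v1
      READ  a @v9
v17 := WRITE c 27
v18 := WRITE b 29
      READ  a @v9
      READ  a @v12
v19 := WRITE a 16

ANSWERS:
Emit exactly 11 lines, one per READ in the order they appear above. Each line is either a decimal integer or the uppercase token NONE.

v1: WRITE b=14  (b history now [(1, 14)])
READ b @v1: history=[(1, 14)] -> pick v1 -> 14
v2: WRITE a=37  (a history now [(2, 37)])
v3: WRITE a=25  (a history now [(2, 37), (3, 25)])
v4: WRITE c=13  (c history now [(4, 13)])
READ b @v1: history=[(1, 14)] -> pick v1 -> 14
v5: WRITE a=25  (a history now [(2, 37), (3, 25), (5, 25)])
v6: WRITE c=19  (c history now [(4, 13), (6, 19)])
v7: WRITE a=14  (a history now [(2, 37), (3, 25), (5, 25), (7, 14)])
v8: WRITE b=14  (b history now [(1, 14), (8, 14)])
READ b @v5: history=[(1, 14), (8, 14)] -> pick v1 -> 14
v9: WRITE a=0  (a history now [(2, 37), (3, 25), (5, 25), (7, 14), (9, 0)])
READ b @v3: history=[(1, 14), (8, 14)] -> pick v1 -> 14
READ b @v5: history=[(1, 14), (8, 14)] -> pick v1 -> 14
v10: WRITE b=7  (b history now [(1, 14), (8, 14), (10, 7)])
READ c @v4: history=[(4, 13), (6, 19)] -> pick v4 -> 13
v11: WRITE b=7  (b history now [(1, 14), (8, 14), (10, 7), (11, 7)])
READ c @v8: history=[(4, 13), (6, 19)] -> pick v6 -> 19
v12: WRITE a=32  (a history now [(2, 37), (3, 25), (5, 25), (7, 14), (9, 0), (12, 32)])
v13: WRITE b=38  (b history now [(1, 14), (8, 14), (10, 7), (11, 7), (13, 38)])
v14: WRITE a=4  (a history now [(2, 37), (3, 25), (5, 25), (7, 14), (9, 0), (12, 32), (14, 4)])
v15: WRITE c=10  (c history now [(4, 13), (6, 19), (15, 10)])
v16: WRITE c=7  (c history now [(4, 13), (6, 19), (15, 10), (16, 7)])
READ a @v1: history=[(2, 37), (3, 25), (5, 25), (7, 14), (9, 0), (12, 32), (14, 4)] -> no version <= 1 -> NONE
READ a @v9: history=[(2, 37), (3, 25), (5, 25), (7, 14), (9, 0), (12, 32), (14, 4)] -> pick v9 -> 0
v17: WRITE c=27  (c history now [(4, 13), (6, 19), (15, 10), (16, 7), (17, 27)])
v18: WRITE b=29  (b history now [(1, 14), (8, 14), (10, 7), (11, 7), (13, 38), (18, 29)])
READ a @v9: history=[(2, 37), (3, 25), (5, 25), (7, 14), (9, 0), (12, 32), (14, 4)] -> pick v9 -> 0
READ a @v12: history=[(2, 37), (3, 25), (5, 25), (7, 14), (9, 0), (12, 32), (14, 4)] -> pick v12 -> 32
v19: WRITE a=16  (a history now [(2, 37), (3, 25), (5, 25), (7, 14), (9, 0), (12, 32), (14, 4), (19, 16)])

Answer: 14
14
14
14
14
13
19
NONE
0
0
32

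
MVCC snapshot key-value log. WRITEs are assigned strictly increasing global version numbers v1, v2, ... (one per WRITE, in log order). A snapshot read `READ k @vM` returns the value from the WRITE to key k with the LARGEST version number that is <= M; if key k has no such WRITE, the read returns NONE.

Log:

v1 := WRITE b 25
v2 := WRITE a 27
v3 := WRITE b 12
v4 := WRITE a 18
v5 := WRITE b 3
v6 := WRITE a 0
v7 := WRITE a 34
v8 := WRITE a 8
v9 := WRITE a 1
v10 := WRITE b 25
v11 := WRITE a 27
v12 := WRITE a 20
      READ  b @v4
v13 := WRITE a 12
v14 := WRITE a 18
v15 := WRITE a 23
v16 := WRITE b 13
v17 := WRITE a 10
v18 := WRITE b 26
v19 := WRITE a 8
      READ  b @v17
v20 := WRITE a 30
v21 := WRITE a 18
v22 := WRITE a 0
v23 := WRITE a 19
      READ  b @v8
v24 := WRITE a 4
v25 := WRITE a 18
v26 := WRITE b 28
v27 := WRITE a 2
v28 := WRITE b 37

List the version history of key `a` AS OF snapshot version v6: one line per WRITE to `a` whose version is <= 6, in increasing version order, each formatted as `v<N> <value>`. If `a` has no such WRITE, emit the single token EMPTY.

Answer: v2 27
v4 18
v6 0

Derivation:
Scan writes for key=a with version <= 6:
  v1 WRITE b 25 -> skip
  v2 WRITE a 27 -> keep
  v3 WRITE b 12 -> skip
  v4 WRITE a 18 -> keep
  v5 WRITE b 3 -> skip
  v6 WRITE a 0 -> keep
  v7 WRITE a 34 -> drop (> snap)
  v8 WRITE a 8 -> drop (> snap)
  v9 WRITE a 1 -> drop (> snap)
  v10 WRITE b 25 -> skip
  v11 WRITE a 27 -> drop (> snap)
  v12 WRITE a 20 -> drop (> snap)
  v13 WRITE a 12 -> drop (> snap)
  v14 WRITE a 18 -> drop (> snap)
  v15 WRITE a 23 -> drop (> snap)
  v16 WRITE b 13 -> skip
  v17 WRITE a 10 -> drop (> snap)
  v18 WRITE b 26 -> skip
  v19 WRITE a 8 -> drop (> snap)
  v20 WRITE a 30 -> drop (> snap)
  v21 WRITE a 18 -> drop (> snap)
  v22 WRITE a 0 -> drop (> snap)
  v23 WRITE a 19 -> drop (> snap)
  v24 WRITE a 4 -> drop (> snap)
  v25 WRITE a 18 -> drop (> snap)
  v26 WRITE b 28 -> skip
  v27 WRITE a 2 -> drop (> snap)
  v28 WRITE b 37 -> skip
Collected: [(2, 27), (4, 18), (6, 0)]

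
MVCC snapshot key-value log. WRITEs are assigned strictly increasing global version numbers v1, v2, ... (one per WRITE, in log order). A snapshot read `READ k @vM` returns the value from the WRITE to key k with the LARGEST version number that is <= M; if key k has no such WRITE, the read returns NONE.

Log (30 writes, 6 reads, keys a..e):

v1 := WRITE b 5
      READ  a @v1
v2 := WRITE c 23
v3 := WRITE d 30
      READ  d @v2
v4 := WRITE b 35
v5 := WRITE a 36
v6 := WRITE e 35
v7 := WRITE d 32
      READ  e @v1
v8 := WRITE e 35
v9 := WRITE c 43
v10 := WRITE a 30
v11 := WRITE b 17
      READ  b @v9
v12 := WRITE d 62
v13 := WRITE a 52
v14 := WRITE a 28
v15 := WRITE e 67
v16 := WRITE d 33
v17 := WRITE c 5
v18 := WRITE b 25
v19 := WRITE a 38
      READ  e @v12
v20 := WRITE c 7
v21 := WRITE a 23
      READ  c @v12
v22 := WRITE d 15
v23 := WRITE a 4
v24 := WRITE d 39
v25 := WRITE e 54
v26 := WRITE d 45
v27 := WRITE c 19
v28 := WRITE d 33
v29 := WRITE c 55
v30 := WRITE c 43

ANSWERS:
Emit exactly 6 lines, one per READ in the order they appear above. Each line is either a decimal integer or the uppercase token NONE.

Answer: NONE
NONE
NONE
35
35
43

Derivation:
v1: WRITE b=5  (b history now [(1, 5)])
READ a @v1: history=[] -> no version <= 1 -> NONE
v2: WRITE c=23  (c history now [(2, 23)])
v3: WRITE d=30  (d history now [(3, 30)])
READ d @v2: history=[(3, 30)] -> no version <= 2 -> NONE
v4: WRITE b=35  (b history now [(1, 5), (4, 35)])
v5: WRITE a=36  (a history now [(5, 36)])
v6: WRITE e=35  (e history now [(6, 35)])
v7: WRITE d=32  (d history now [(3, 30), (7, 32)])
READ e @v1: history=[(6, 35)] -> no version <= 1 -> NONE
v8: WRITE e=35  (e history now [(6, 35), (8, 35)])
v9: WRITE c=43  (c history now [(2, 23), (9, 43)])
v10: WRITE a=30  (a history now [(5, 36), (10, 30)])
v11: WRITE b=17  (b history now [(1, 5), (4, 35), (11, 17)])
READ b @v9: history=[(1, 5), (4, 35), (11, 17)] -> pick v4 -> 35
v12: WRITE d=62  (d history now [(3, 30), (7, 32), (12, 62)])
v13: WRITE a=52  (a history now [(5, 36), (10, 30), (13, 52)])
v14: WRITE a=28  (a history now [(5, 36), (10, 30), (13, 52), (14, 28)])
v15: WRITE e=67  (e history now [(6, 35), (8, 35), (15, 67)])
v16: WRITE d=33  (d history now [(3, 30), (7, 32), (12, 62), (16, 33)])
v17: WRITE c=5  (c history now [(2, 23), (9, 43), (17, 5)])
v18: WRITE b=25  (b history now [(1, 5), (4, 35), (11, 17), (18, 25)])
v19: WRITE a=38  (a history now [(5, 36), (10, 30), (13, 52), (14, 28), (19, 38)])
READ e @v12: history=[(6, 35), (8, 35), (15, 67)] -> pick v8 -> 35
v20: WRITE c=7  (c history now [(2, 23), (9, 43), (17, 5), (20, 7)])
v21: WRITE a=23  (a history now [(5, 36), (10, 30), (13, 52), (14, 28), (19, 38), (21, 23)])
READ c @v12: history=[(2, 23), (9, 43), (17, 5), (20, 7)] -> pick v9 -> 43
v22: WRITE d=15  (d history now [(3, 30), (7, 32), (12, 62), (16, 33), (22, 15)])
v23: WRITE a=4  (a history now [(5, 36), (10, 30), (13, 52), (14, 28), (19, 38), (21, 23), (23, 4)])
v24: WRITE d=39  (d history now [(3, 30), (7, 32), (12, 62), (16, 33), (22, 15), (24, 39)])
v25: WRITE e=54  (e history now [(6, 35), (8, 35), (15, 67), (25, 54)])
v26: WRITE d=45  (d history now [(3, 30), (7, 32), (12, 62), (16, 33), (22, 15), (24, 39), (26, 45)])
v27: WRITE c=19  (c history now [(2, 23), (9, 43), (17, 5), (20, 7), (27, 19)])
v28: WRITE d=33  (d history now [(3, 30), (7, 32), (12, 62), (16, 33), (22, 15), (24, 39), (26, 45), (28, 33)])
v29: WRITE c=55  (c history now [(2, 23), (9, 43), (17, 5), (20, 7), (27, 19), (29, 55)])
v30: WRITE c=43  (c history now [(2, 23), (9, 43), (17, 5), (20, 7), (27, 19), (29, 55), (30, 43)])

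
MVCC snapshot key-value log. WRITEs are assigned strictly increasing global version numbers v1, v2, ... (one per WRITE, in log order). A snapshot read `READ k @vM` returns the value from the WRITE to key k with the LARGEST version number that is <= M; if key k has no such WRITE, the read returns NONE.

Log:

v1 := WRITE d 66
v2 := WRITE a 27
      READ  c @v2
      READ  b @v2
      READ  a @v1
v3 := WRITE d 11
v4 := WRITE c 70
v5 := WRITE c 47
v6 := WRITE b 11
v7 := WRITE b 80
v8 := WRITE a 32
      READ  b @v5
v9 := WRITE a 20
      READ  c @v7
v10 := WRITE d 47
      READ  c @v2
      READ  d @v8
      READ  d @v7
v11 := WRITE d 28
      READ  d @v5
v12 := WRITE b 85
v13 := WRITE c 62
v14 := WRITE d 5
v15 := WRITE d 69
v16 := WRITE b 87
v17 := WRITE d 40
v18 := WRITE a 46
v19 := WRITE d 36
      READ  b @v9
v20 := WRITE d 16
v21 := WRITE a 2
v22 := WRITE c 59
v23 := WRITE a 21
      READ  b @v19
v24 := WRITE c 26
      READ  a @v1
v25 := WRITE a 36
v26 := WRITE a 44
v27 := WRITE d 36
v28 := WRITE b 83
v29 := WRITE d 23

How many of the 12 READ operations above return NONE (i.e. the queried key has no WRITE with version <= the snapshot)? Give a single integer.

v1: WRITE d=66  (d history now [(1, 66)])
v2: WRITE a=27  (a history now [(2, 27)])
READ c @v2: history=[] -> no version <= 2 -> NONE
READ b @v2: history=[] -> no version <= 2 -> NONE
READ a @v1: history=[(2, 27)] -> no version <= 1 -> NONE
v3: WRITE d=11  (d history now [(1, 66), (3, 11)])
v4: WRITE c=70  (c history now [(4, 70)])
v5: WRITE c=47  (c history now [(4, 70), (5, 47)])
v6: WRITE b=11  (b history now [(6, 11)])
v7: WRITE b=80  (b history now [(6, 11), (7, 80)])
v8: WRITE a=32  (a history now [(2, 27), (8, 32)])
READ b @v5: history=[(6, 11), (7, 80)] -> no version <= 5 -> NONE
v9: WRITE a=20  (a history now [(2, 27), (8, 32), (9, 20)])
READ c @v7: history=[(4, 70), (5, 47)] -> pick v5 -> 47
v10: WRITE d=47  (d history now [(1, 66), (3, 11), (10, 47)])
READ c @v2: history=[(4, 70), (5, 47)] -> no version <= 2 -> NONE
READ d @v8: history=[(1, 66), (3, 11), (10, 47)] -> pick v3 -> 11
READ d @v7: history=[(1, 66), (3, 11), (10, 47)] -> pick v3 -> 11
v11: WRITE d=28  (d history now [(1, 66), (3, 11), (10, 47), (11, 28)])
READ d @v5: history=[(1, 66), (3, 11), (10, 47), (11, 28)] -> pick v3 -> 11
v12: WRITE b=85  (b history now [(6, 11), (7, 80), (12, 85)])
v13: WRITE c=62  (c history now [(4, 70), (5, 47), (13, 62)])
v14: WRITE d=5  (d history now [(1, 66), (3, 11), (10, 47), (11, 28), (14, 5)])
v15: WRITE d=69  (d history now [(1, 66), (3, 11), (10, 47), (11, 28), (14, 5), (15, 69)])
v16: WRITE b=87  (b history now [(6, 11), (7, 80), (12, 85), (16, 87)])
v17: WRITE d=40  (d history now [(1, 66), (3, 11), (10, 47), (11, 28), (14, 5), (15, 69), (17, 40)])
v18: WRITE a=46  (a history now [(2, 27), (8, 32), (9, 20), (18, 46)])
v19: WRITE d=36  (d history now [(1, 66), (3, 11), (10, 47), (11, 28), (14, 5), (15, 69), (17, 40), (19, 36)])
READ b @v9: history=[(6, 11), (7, 80), (12, 85), (16, 87)] -> pick v7 -> 80
v20: WRITE d=16  (d history now [(1, 66), (3, 11), (10, 47), (11, 28), (14, 5), (15, 69), (17, 40), (19, 36), (20, 16)])
v21: WRITE a=2  (a history now [(2, 27), (8, 32), (9, 20), (18, 46), (21, 2)])
v22: WRITE c=59  (c history now [(4, 70), (5, 47), (13, 62), (22, 59)])
v23: WRITE a=21  (a history now [(2, 27), (8, 32), (9, 20), (18, 46), (21, 2), (23, 21)])
READ b @v19: history=[(6, 11), (7, 80), (12, 85), (16, 87)] -> pick v16 -> 87
v24: WRITE c=26  (c history now [(4, 70), (5, 47), (13, 62), (22, 59), (24, 26)])
READ a @v1: history=[(2, 27), (8, 32), (9, 20), (18, 46), (21, 2), (23, 21)] -> no version <= 1 -> NONE
v25: WRITE a=36  (a history now [(2, 27), (8, 32), (9, 20), (18, 46), (21, 2), (23, 21), (25, 36)])
v26: WRITE a=44  (a history now [(2, 27), (8, 32), (9, 20), (18, 46), (21, 2), (23, 21), (25, 36), (26, 44)])
v27: WRITE d=36  (d history now [(1, 66), (3, 11), (10, 47), (11, 28), (14, 5), (15, 69), (17, 40), (19, 36), (20, 16), (27, 36)])
v28: WRITE b=83  (b history now [(6, 11), (7, 80), (12, 85), (16, 87), (28, 83)])
v29: WRITE d=23  (d history now [(1, 66), (3, 11), (10, 47), (11, 28), (14, 5), (15, 69), (17, 40), (19, 36), (20, 16), (27, 36), (29, 23)])
Read results in order: ['NONE', 'NONE', 'NONE', 'NONE', '47', 'NONE', '11', '11', '11', '80', '87', 'NONE']
NONE count = 6

Answer: 6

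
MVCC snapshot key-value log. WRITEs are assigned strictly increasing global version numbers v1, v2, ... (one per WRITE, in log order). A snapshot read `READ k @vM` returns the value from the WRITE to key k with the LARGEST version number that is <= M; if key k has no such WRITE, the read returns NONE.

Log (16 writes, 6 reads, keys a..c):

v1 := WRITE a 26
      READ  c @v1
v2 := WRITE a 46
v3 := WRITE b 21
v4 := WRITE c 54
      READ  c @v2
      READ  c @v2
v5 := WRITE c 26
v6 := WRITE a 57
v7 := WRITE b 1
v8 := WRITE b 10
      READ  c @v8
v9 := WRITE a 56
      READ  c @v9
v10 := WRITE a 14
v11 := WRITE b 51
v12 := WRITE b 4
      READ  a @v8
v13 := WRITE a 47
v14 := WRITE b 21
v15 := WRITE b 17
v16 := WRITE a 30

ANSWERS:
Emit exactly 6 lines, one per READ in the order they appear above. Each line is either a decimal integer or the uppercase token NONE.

Answer: NONE
NONE
NONE
26
26
57

Derivation:
v1: WRITE a=26  (a history now [(1, 26)])
READ c @v1: history=[] -> no version <= 1 -> NONE
v2: WRITE a=46  (a history now [(1, 26), (2, 46)])
v3: WRITE b=21  (b history now [(3, 21)])
v4: WRITE c=54  (c history now [(4, 54)])
READ c @v2: history=[(4, 54)] -> no version <= 2 -> NONE
READ c @v2: history=[(4, 54)] -> no version <= 2 -> NONE
v5: WRITE c=26  (c history now [(4, 54), (5, 26)])
v6: WRITE a=57  (a history now [(1, 26), (2, 46), (6, 57)])
v7: WRITE b=1  (b history now [(3, 21), (7, 1)])
v8: WRITE b=10  (b history now [(3, 21), (7, 1), (8, 10)])
READ c @v8: history=[(4, 54), (5, 26)] -> pick v5 -> 26
v9: WRITE a=56  (a history now [(1, 26), (2, 46), (6, 57), (9, 56)])
READ c @v9: history=[(4, 54), (5, 26)] -> pick v5 -> 26
v10: WRITE a=14  (a history now [(1, 26), (2, 46), (6, 57), (9, 56), (10, 14)])
v11: WRITE b=51  (b history now [(3, 21), (7, 1), (8, 10), (11, 51)])
v12: WRITE b=4  (b history now [(3, 21), (7, 1), (8, 10), (11, 51), (12, 4)])
READ a @v8: history=[(1, 26), (2, 46), (6, 57), (9, 56), (10, 14)] -> pick v6 -> 57
v13: WRITE a=47  (a history now [(1, 26), (2, 46), (6, 57), (9, 56), (10, 14), (13, 47)])
v14: WRITE b=21  (b history now [(3, 21), (7, 1), (8, 10), (11, 51), (12, 4), (14, 21)])
v15: WRITE b=17  (b history now [(3, 21), (7, 1), (8, 10), (11, 51), (12, 4), (14, 21), (15, 17)])
v16: WRITE a=30  (a history now [(1, 26), (2, 46), (6, 57), (9, 56), (10, 14), (13, 47), (16, 30)])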